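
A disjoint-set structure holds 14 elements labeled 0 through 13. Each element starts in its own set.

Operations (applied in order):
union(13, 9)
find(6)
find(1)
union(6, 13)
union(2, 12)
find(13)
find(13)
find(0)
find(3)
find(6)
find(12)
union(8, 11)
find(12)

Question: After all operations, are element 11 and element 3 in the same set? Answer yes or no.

Step 1: union(13, 9) -> merged; set of 13 now {9, 13}
Step 2: find(6) -> no change; set of 6 is {6}
Step 3: find(1) -> no change; set of 1 is {1}
Step 4: union(6, 13) -> merged; set of 6 now {6, 9, 13}
Step 5: union(2, 12) -> merged; set of 2 now {2, 12}
Step 6: find(13) -> no change; set of 13 is {6, 9, 13}
Step 7: find(13) -> no change; set of 13 is {6, 9, 13}
Step 8: find(0) -> no change; set of 0 is {0}
Step 9: find(3) -> no change; set of 3 is {3}
Step 10: find(6) -> no change; set of 6 is {6, 9, 13}
Step 11: find(12) -> no change; set of 12 is {2, 12}
Step 12: union(8, 11) -> merged; set of 8 now {8, 11}
Step 13: find(12) -> no change; set of 12 is {2, 12}
Set of 11: {8, 11}; 3 is not a member.

Answer: no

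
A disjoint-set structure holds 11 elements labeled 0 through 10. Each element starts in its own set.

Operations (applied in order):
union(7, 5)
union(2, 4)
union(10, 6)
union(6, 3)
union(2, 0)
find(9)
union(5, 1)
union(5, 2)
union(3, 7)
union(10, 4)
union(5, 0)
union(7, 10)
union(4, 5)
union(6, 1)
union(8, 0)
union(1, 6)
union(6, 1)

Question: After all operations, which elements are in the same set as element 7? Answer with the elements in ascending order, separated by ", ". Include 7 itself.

Step 1: union(7, 5) -> merged; set of 7 now {5, 7}
Step 2: union(2, 4) -> merged; set of 2 now {2, 4}
Step 3: union(10, 6) -> merged; set of 10 now {6, 10}
Step 4: union(6, 3) -> merged; set of 6 now {3, 6, 10}
Step 5: union(2, 0) -> merged; set of 2 now {0, 2, 4}
Step 6: find(9) -> no change; set of 9 is {9}
Step 7: union(5, 1) -> merged; set of 5 now {1, 5, 7}
Step 8: union(5, 2) -> merged; set of 5 now {0, 1, 2, 4, 5, 7}
Step 9: union(3, 7) -> merged; set of 3 now {0, 1, 2, 3, 4, 5, 6, 7, 10}
Step 10: union(10, 4) -> already same set; set of 10 now {0, 1, 2, 3, 4, 5, 6, 7, 10}
Step 11: union(5, 0) -> already same set; set of 5 now {0, 1, 2, 3, 4, 5, 6, 7, 10}
Step 12: union(7, 10) -> already same set; set of 7 now {0, 1, 2, 3, 4, 5, 6, 7, 10}
Step 13: union(4, 5) -> already same set; set of 4 now {0, 1, 2, 3, 4, 5, 6, 7, 10}
Step 14: union(6, 1) -> already same set; set of 6 now {0, 1, 2, 3, 4, 5, 6, 7, 10}
Step 15: union(8, 0) -> merged; set of 8 now {0, 1, 2, 3, 4, 5, 6, 7, 8, 10}
Step 16: union(1, 6) -> already same set; set of 1 now {0, 1, 2, 3, 4, 5, 6, 7, 8, 10}
Step 17: union(6, 1) -> already same set; set of 6 now {0, 1, 2, 3, 4, 5, 6, 7, 8, 10}
Component of 7: {0, 1, 2, 3, 4, 5, 6, 7, 8, 10}

Answer: 0, 1, 2, 3, 4, 5, 6, 7, 8, 10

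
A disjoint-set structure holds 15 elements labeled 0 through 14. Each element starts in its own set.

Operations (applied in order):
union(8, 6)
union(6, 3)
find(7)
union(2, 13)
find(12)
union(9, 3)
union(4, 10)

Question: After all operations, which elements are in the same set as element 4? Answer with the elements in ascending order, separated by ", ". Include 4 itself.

Step 1: union(8, 6) -> merged; set of 8 now {6, 8}
Step 2: union(6, 3) -> merged; set of 6 now {3, 6, 8}
Step 3: find(7) -> no change; set of 7 is {7}
Step 4: union(2, 13) -> merged; set of 2 now {2, 13}
Step 5: find(12) -> no change; set of 12 is {12}
Step 6: union(9, 3) -> merged; set of 9 now {3, 6, 8, 9}
Step 7: union(4, 10) -> merged; set of 4 now {4, 10}
Component of 4: {4, 10}

Answer: 4, 10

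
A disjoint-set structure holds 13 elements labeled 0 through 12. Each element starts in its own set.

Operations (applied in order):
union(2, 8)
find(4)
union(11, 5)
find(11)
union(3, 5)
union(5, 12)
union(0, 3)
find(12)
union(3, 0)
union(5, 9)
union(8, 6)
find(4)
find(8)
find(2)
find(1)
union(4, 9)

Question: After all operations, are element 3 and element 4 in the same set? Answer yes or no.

Answer: yes

Derivation:
Step 1: union(2, 8) -> merged; set of 2 now {2, 8}
Step 2: find(4) -> no change; set of 4 is {4}
Step 3: union(11, 5) -> merged; set of 11 now {5, 11}
Step 4: find(11) -> no change; set of 11 is {5, 11}
Step 5: union(3, 5) -> merged; set of 3 now {3, 5, 11}
Step 6: union(5, 12) -> merged; set of 5 now {3, 5, 11, 12}
Step 7: union(0, 3) -> merged; set of 0 now {0, 3, 5, 11, 12}
Step 8: find(12) -> no change; set of 12 is {0, 3, 5, 11, 12}
Step 9: union(3, 0) -> already same set; set of 3 now {0, 3, 5, 11, 12}
Step 10: union(5, 9) -> merged; set of 5 now {0, 3, 5, 9, 11, 12}
Step 11: union(8, 6) -> merged; set of 8 now {2, 6, 8}
Step 12: find(4) -> no change; set of 4 is {4}
Step 13: find(8) -> no change; set of 8 is {2, 6, 8}
Step 14: find(2) -> no change; set of 2 is {2, 6, 8}
Step 15: find(1) -> no change; set of 1 is {1}
Step 16: union(4, 9) -> merged; set of 4 now {0, 3, 4, 5, 9, 11, 12}
Set of 3: {0, 3, 4, 5, 9, 11, 12}; 4 is a member.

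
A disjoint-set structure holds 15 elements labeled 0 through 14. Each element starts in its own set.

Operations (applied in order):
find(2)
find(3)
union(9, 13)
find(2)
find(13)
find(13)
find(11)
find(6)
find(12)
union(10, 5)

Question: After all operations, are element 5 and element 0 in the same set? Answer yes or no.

Step 1: find(2) -> no change; set of 2 is {2}
Step 2: find(3) -> no change; set of 3 is {3}
Step 3: union(9, 13) -> merged; set of 9 now {9, 13}
Step 4: find(2) -> no change; set of 2 is {2}
Step 5: find(13) -> no change; set of 13 is {9, 13}
Step 6: find(13) -> no change; set of 13 is {9, 13}
Step 7: find(11) -> no change; set of 11 is {11}
Step 8: find(6) -> no change; set of 6 is {6}
Step 9: find(12) -> no change; set of 12 is {12}
Step 10: union(10, 5) -> merged; set of 10 now {5, 10}
Set of 5: {5, 10}; 0 is not a member.

Answer: no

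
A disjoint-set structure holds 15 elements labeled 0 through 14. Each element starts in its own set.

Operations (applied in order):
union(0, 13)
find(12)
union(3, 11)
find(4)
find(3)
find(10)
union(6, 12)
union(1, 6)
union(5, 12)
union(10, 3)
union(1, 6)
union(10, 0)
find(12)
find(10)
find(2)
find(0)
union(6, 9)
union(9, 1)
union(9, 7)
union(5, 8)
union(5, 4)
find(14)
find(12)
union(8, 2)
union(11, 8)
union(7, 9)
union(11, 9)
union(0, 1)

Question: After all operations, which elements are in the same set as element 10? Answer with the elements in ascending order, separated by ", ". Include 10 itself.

Answer: 0, 1, 2, 3, 4, 5, 6, 7, 8, 9, 10, 11, 12, 13

Derivation:
Step 1: union(0, 13) -> merged; set of 0 now {0, 13}
Step 2: find(12) -> no change; set of 12 is {12}
Step 3: union(3, 11) -> merged; set of 3 now {3, 11}
Step 4: find(4) -> no change; set of 4 is {4}
Step 5: find(3) -> no change; set of 3 is {3, 11}
Step 6: find(10) -> no change; set of 10 is {10}
Step 7: union(6, 12) -> merged; set of 6 now {6, 12}
Step 8: union(1, 6) -> merged; set of 1 now {1, 6, 12}
Step 9: union(5, 12) -> merged; set of 5 now {1, 5, 6, 12}
Step 10: union(10, 3) -> merged; set of 10 now {3, 10, 11}
Step 11: union(1, 6) -> already same set; set of 1 now {1, 5, 6, 12}
Step 12: union(10, 0) -> merged; set of 10 now {0, 3, 10, 11, 13}
Step 13: find(12) -> no change; set of 12 is {1, 5, 6, 12}
Step 14: find(10) -> no change; set of 10 is {0, 3, 10, 11, 13}
Step 15: find(2) -> no change; set of 2 is {2}
Step 16: find(0) -> no change; set of 0 is {0, 3, 10, 11, 13}
Step 17: union(6, 9) -> merged; set of 6 now {1, 5, 6, 9, 12}
Step 18: union(9, 1) -> already same set; set of 9 now {1, 5, 6, 9, 12}
Step 19: union(9, 7) -> merged; set of 9 now {1, 5, 6, 7, 9, 12}
Step 20: union(5, 8) -> merged; set of 5 now {1, 5, 6, 7, 8, 9, 12}
Step 21: union(5, 4) -> merged; set of 5 now {1, 4, 5, 6, 7, 8, 9, 12}
Step 22: find(14) -> no change; set of 14 is {14}
Step 23: find(12) -> no change; set of 12 is {1, 4, 5, 6, 7, 8, 9, 12}
Step 24: union(8, 2) -> merged; set of 8 now {1, 2, 4, 5, 6, 7, 8, 9, 12}
Step 25: union(11, 8) -> merged; set of 11 now {0, 1, 2, 3, 4, 5, 6, 7, 8, 9, 10, 11, 12, 13}
Step 26: union(7, 9) -> already same set; set of 7 now {0, 1, 2, 3, 4, 5, 6, 7, 8, 9, 10, 11, 12, 13}
Step 27: union(11, 9) -> already same set; set of 11 now {0, 1, 2, 3, 4, 5, 6, 7, 8, 9, 10, 11, 12, 13}
Step 28: union(0, 1) -> already same set; set of 0 now {0, 1, 2, 3, 4, 5, 6, 7, 8, 9, 10, 11, 12, 13}
Component of 10: {0, 1, 2, 3, 4, 5, 6, 7, 8, 9, 10, 11, 12, 13}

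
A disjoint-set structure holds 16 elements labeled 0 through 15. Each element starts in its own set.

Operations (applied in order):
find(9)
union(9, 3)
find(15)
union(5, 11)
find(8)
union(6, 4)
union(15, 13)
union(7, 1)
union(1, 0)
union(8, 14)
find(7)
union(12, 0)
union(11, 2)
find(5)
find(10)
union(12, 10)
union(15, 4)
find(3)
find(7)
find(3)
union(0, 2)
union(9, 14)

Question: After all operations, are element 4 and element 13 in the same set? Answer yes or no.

Step 1: find(9) -> no change; set of 9 is {9}
Step 2: union(9, 3) -> merged; set of 9 now {3, 9}
Step 3: find(15) -> no change; set of 15 is {15}
Step 4: union(5, 11) -> merged; set of 5 now {5, 11}
Step 5: find(8) -> no change; set of 8 is {8}
Step 6: union(6, 4) -> merged; set of 6 now {4, 6}
Step 7: union(15, 13) -> merged; set of 15 now {13, 15}
Step 8: union(7, 1) -> merged; set of 7 now {1, 7}
Step 9: union(1, 0) -> merged; set of 1 now {0, 1, 7}
Step 10: union(8, 14) -> merged; set of 8 now {8, 14}
Step 11: find(7) -> no change; set of 7 is {0, 1, 7}
Step 12: union(12, 0) -> merged; set of 12 now {0, 1, 7, 12}
Step 13: union(11, 2) -> merged; set of 11 now {2, 5, 11}
Step 14: find(5) -> no change; set of 5 is {2, 5, 11}
Step 15: find(10) -> no change; set of 10 is {10}
Step 16: union(12, 10) -> merged; set of 12 now {0, 1, 7, 10, 12}
Step 17: union(15, 4) -> merged; set of 15 now {4, 6, 13, 15}
Step 18: find(3) -> no change; set of 3 is {3, 9}
Step 19: find(7) -> no change; set of 7 is {0, 1, 7, 10, 12}
Step 20: find(3) -> no change; set of 3 is {3, 9}
Step 21: union(0, 2) -> merged; set of 0 now {0, 1, 2, 5, 7, 10, 11, 12}
Step 22: union(9, 14) -> merged; set of 9 now {3, 8, 9, 14}
Set of 4: {4, 6, 13, 15}; 13 is a member.

Answer: yes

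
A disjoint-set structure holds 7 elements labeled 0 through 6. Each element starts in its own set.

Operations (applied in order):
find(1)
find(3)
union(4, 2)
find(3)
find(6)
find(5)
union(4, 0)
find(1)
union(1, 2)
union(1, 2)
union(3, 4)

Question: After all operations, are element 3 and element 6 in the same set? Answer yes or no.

Answer: no

Derivation:
Step 1: find(1) -> no change; set of 1 is {1}
Step 2: find(3) -> no change; set of 3 is {3}
Step 3: union(4, 2) -> merged; set of 4 now {2, 4}
Step 4: find(3) -> no change; set of 3 is {3}
Step 5: find(6) -> no change; set of 6 is {6}
Step 6: find(5) -> no change; set of 5 is {5}
Step 7: union(4, 0) -> merged; set of 4 now {0, 2, 4}
Step 8: find(1) -> no change; set of 1 is {1}
Step 9: union(1, 2) -> merged; set of 1 now {0, 1, 2, 4}
Step 10: union(1, 2) -> already same set; set of 1 now {0, 1, 2, 4}
Step 11: union(3, 4) -> merged; set of 3 now {0, 1, 2, 3, 4}
Set of 3: {0, 1, 2, 3, 4}; 6 is not a member.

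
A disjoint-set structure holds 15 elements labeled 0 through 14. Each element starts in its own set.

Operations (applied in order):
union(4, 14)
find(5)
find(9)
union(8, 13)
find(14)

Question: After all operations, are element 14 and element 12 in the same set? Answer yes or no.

Answer: no

Derivation:
Step 1: union(4, 14) -> merged; set of 4 now {4, 14}
Step 2: find(5) -> no change; set of 5 is {5}
Step 3: find(9) -> no change; set of 9 is {9}
Step 4: union(8, 13) -> merged; set of 8 now {8, 13}
Step 5: find(14) -> no change; set of 14 is {4, 14}
Set of 14: {4, 14}; 12 is not a member.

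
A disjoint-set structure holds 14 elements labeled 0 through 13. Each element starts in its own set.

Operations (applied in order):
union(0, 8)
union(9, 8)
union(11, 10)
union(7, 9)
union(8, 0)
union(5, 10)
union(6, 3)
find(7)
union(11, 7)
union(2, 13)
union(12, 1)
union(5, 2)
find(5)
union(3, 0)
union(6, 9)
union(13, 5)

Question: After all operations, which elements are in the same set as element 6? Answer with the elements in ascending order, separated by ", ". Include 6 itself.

Answer: 0, 2, 3, 5, 6, 7, 8, 9, 10, 11, 13

Derivation:
Step 1: union(0, 8) -> merged; set of 0 now {0, 8}
Step 2: union(9, 8) -> merged; set of 9 now {0, 8, 9}
Step 3: union(11, 10) -> merged; set of 11 now {10, 11}
Step 4: union(7, 9) -> merged; set of 7 now {0, 7, 8, 9}
Step 5: union(8, 0) -> already same set; set of 8 now {0, 7, 8, 9}
Step 6: union(5, 10) -> merged; set of 5 now {5, 10, 11}
Step 7: union(6, 3) -> merged; set of 6 now {3, 6}
Step 8: find(7) -> no change; set of 7 is {0, 7, 8, 9}
Step 9: union(11, 7) -> merged; set of 11 now {0, 5, 7, 8, 9, 10, 11}
Step 10: union(2, 13) -> merged; set of 2 now {2, 13}
Step 11: union(12, 1) -> merged; set of 12 now {1, 12}
Step 12: union(5, 2) -> merged; set of 5 now {0, 2, 5, 7, 8, 9, 10, 11, 13}
Step 13: find(5) -> no change; set of 5 is {0, 2, 5, 7, 8, 9, 10, 11, 13}
Step 14: union(3, 0) -> merged; set of 3 now {0, 2, 3, 5, 6, 7, 8, 9, 10, 11, 13}
Step 15: union(6, 9) -> already same set; set of 6 now {0, 2, 3, 5, 6, 7, 8, 9, 10, 11, 13}
Step 16: union(13, 5) -> already same set; set of 13 now {0, 2, 3, 5, 6, 7, 8, 9, 10, 11, 13}
Component of 6: {0, 2, 3, 5, 6, 7, 8, 9, 10, 11, 13}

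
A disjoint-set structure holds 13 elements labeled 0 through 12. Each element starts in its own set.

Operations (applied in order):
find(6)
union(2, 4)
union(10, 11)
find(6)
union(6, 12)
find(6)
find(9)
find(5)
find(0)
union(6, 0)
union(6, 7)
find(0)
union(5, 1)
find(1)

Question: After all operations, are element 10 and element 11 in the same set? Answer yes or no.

Step 1: find(6) -> no change; set of 6 is {6}
Step 2: union(2, 4) -> merged; set of 2 now {2, 4}
Step 3: union(10, 11) -> merged; set of 10 now {10, 11}
Step 4: find(6) -> no change; set of 6 is {6}
Step 5: union(6, 12) -> merged; set of 6 now {6, 12}
Step 6: find(6) -> no change; set of 6 is {6, 12}
Step 7: find(9) -> no change; set of 9 is {9}
Step 8: find(5) -> no change; set of 5 is {5}
Step 9: find(0) -> no change; set of 0 is {0}
Step 10: union(6, 0) -> merged; set of 6 now {0, 6, 12}
Step 11: union(6, 7) -> merged; set of 6 now {0, 6, 7, 12}
Step 12: find(0) -> no change; set of 0 is {0, 6, 7, 12}
Step 13: union(5, 1) -> merged; set of 5 now {1, 5}
Step 14: find(1) -> no change; set of 1 is {1, 5}
Set of 10: {10, 11}; 11 is a member.

Answer: yes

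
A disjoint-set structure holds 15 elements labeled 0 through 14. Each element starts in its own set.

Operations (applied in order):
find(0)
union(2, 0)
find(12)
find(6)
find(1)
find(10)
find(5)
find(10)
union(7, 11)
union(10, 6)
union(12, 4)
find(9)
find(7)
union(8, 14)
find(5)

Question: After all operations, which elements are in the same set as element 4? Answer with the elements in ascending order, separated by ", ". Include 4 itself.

Step 1: find(0) -> no change; set of 0 is {0}
Step 2: union(2, 0) -> merged; set of 2 now {0, 2}
Step 3: find(12) -> no change; set of 12 is {12}
Step 4: find(6) -> no change; set of 6 is {6}
Step 5: find(1) -> no change; set of 1 is {1}
Step 6: find(10) -> no change; set of 10 is {10}
Step 7: find(5) -> no change; set of 5 is {5}
Step 8: find(10) -> no change; set of 10 is {10}
Step 9: union(7, 11) -> merged; set of 7 now {7, 11}
Step 10: union(10, 6) -> merged; set of 10 now {6, 10}
Step 11: union(12, 4) -> merged; set of 12 now {4, 12}
Step 12: find(9) -> no change; set of 9 is {9}
Step 13: find(7) -> no change; set of 7 is {7, 11}
Step 14: union(8, 14) -> merged; set of 8 now {8, 14}
Step 15: find(5) -> no change; set of 5 is {5}
Component of 4: {4, 12}

Answer: 4, 12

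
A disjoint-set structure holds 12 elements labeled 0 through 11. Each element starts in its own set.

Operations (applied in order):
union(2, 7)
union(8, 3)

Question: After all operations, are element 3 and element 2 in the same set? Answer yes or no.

Answer: no

Derivation:
Step 1: union(2, 7) -> merged; set of 2 now {2, 7}
Step 2: union(8, 3) -> merged; set of 8 now {3, 8}
Set of 3: {3, 8}; 2 is not a member.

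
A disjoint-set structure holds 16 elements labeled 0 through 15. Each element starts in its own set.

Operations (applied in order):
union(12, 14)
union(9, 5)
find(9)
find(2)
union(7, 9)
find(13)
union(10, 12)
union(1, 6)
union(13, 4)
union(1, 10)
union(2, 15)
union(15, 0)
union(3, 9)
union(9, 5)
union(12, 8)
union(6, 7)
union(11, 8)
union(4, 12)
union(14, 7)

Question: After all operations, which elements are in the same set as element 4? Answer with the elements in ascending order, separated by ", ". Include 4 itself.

Answer: 1, 3, 4, 5, 6, 7, 8, 9, 10, 11, 12, 13, 14

Derivation:
Step 1: union(12, 14) -> merged; set of 12 now {12, 14}
Step 2: union(9, 5) -> merged; set of 9 now {5, 9}
Step 3: find(9) -> no change; set of 9 is {5, 9}
Step 4: find(2) -> no change; set of 2 is {2}
Step 5: union(7, 9) -> merged; set of 7 now {5, 7, 9}
Step 6: find(13) -> no change; set of 13 is {13}
Step 7: union(10, 12) -> merged; set of 10 now {10, 12, 14}
Step 8: union(1, 6) -> merged; set of 1 now {1, 6}
Step 9: union(13, 4) -> merged; set of 13 now {4, 13}
Step 10: union(1, 10) -> merged; set of 1 now {1, 6, 10, 12, 14}
Step 11: union(2, 15) -> merged; set of 2 now {2, 15}
Step 12: union(15, 0) -> merged; set of 15 now {0, 2, 15}
Step 13: union(3, 9) -> merged; set of 3 now {3, 5, 7, 9}
Step 14: union(9, 5) -> already same set; set of 9 now {3, 5, 7, 9}
Step 15: union(12, 8) -> merged; set of 12 now {1, 6, 8, 10, 12, 14}
Step 16: union(6, 7) -> merged; set of 6 now {1, 3, 5, 6, 7, 8, 9, 10, 12, 14}
Step 17: union(11, 8) -> merged; set of 11 now {1, 3, 5, 6, 7, 8, 9, 10, 11, 12, 14}
Step 18: union(4, 12) -> merged; set of 4 now {1, 3, 4, 5, 6, 7, 8, 9, 10, 11, 12, 13, 14}
Step 19: union(14, 7) -> already same set; set of 14 now {1, 3, 4, 5, 6, 7, 8, 9, 10, 11, 12, 13, 14}
Component of 4: {1, 3, 4, 5, 6, 7, 8, 9, 10, 11, 12, 13, 14}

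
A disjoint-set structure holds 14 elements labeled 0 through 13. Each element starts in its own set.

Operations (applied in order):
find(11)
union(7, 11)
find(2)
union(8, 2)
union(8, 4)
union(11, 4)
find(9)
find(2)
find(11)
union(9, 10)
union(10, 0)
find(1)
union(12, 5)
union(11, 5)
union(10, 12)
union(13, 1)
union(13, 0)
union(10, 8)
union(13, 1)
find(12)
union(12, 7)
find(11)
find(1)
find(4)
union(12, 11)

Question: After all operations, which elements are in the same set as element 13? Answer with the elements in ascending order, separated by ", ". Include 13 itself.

Answer: 0, 1, 2, 4, 5, 7, 8, 9, 10, 11, 12, 13

Derivation:
Step 1: find(11) -> no change; set of 11 is {11}
Step 2: union(7, 11) -> merged; set of 7 now {7, 11}
Step 3: find(2) -> no change; set of 2 is {2}
Step 4: union(8, 2) -> merged; set of 8 now {2, 8}
Step 5: union(8, 4) -> merged; set of 8 now {2, 4, 8}
Step 6: union(11, 4) -> merged; set of 11 now {2, 4, 7, 8, 11}
Step 7: find(9) -> no change; set of 9 is {9}
Step 8: find(2) -> no change; set of 2 is {2, 4, 7, 8, 11}
Step 9: find(11) -> no change; set of 11 is {2, 4, 7, 8, 11}
Step 10: union(9, 10) -> merged; set of 9 now {9, 10}
Step 11: union(10, 0) -> merged; set of 10 now {0, 9, 10}
Step 12: find(1) -> no change; set of 1 is {1}
Step 13: union(12, 5) -> merged; set of 12 now {5, 12}
Step 14: union(11, 5) -> merged; set of 11 now {2, 4, 5, 7, 8, 11, 12}
Step 15: union(10, 12) -> merged; set of 10 now {0, 2, 4, 5, 7, 8, 9, 10, 11, 12}
Step 16: union(13, 1) -> merged; set of 13 now {1, 13}
Step 17: union(13, 0) -> merged; set of 13 now {0, 1, 2, 4, 5, 7, 8, 9, 10, 11, 12, 13}
Step 18: union(10, 8) -> already same set; set of 10 now {0, 1, 2, 4, 5, 7, 8, 9, 10, 11, 12, 13}
Step 19: union(13, 1) -> already same set; set of 13 now {0, 1, 2, 4, 5, 7, 8, 9, 10, 11, 12, 13}
Step 20: find(12) -> no change; set of 12 is {0, 1, 2, 4, 5, 7, 8, 9, 10, 11, 12, 13}
Step 21: union(12, 7) -> already same set; set of 12 now {0, 1, 2, 4, 5, 7, 8, 9, 10, 11, 12, 13}
Step 22: find(11) -> no change; set of 11 is {0, 1, 2, 4, 5, 7, 8, 9, 10, 11, 12, 13}
Step 23: find(1) -> no change; set of 1 is {0, 1, 2, 4, 5, 7, 8, 9, 10, 11, 12, 13}
Step 24: find(4) -> no change; set of 4 is {0, 1, 2, 4, 5, 7, 8, 9, 10, 11, 12, 13}
Step 25: union(12, 11) -> already same set; set of 12 now {0, 1, 2, 4, 5, 7, 8, 9, 10, 11, 12, 13}
Component of 13: {0, 1, 2, 4, 5, 7, 8, 9, 10, 11, 12, 13}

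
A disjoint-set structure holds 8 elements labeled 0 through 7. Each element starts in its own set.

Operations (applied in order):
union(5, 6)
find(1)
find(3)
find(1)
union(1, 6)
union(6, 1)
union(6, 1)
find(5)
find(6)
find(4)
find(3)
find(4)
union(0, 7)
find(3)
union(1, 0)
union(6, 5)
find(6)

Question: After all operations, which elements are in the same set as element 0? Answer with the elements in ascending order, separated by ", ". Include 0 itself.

Step 1: union(5, 6) -> merged; set of 5 now {5, 6}
Step 2: find(1) -> no change; set of 1 is {1}
Step 3: find(3) -> no change; set of 3 is {3}
Step 4: find(1) -> no change; set of 1 is {1}
Step 5: union(1, 6) -> merged; set of 1 now {1, 5, 6}
Step 6: union(6, 1) -> already same set; set of 6 now {1, 5, 6}
Step 7: union(6, 1) -> already same set; set of 6 now {1, 5, 6}
Step 8: find(5) -> no change; set of 5 is {1, 5, 6}
Step 9: find(6) -> no change; set of 6 is {1, 5, 6}
Step 10: find(4) -> no change; set of 4 is {4}
Step 11: find(3) -> no change; set of 3 is {3}
Step 12: find(4) -> no change; set of 4 is {4}
Step 13: union(0, 7) -> merged; set of 0 now {0, 7}
Step 14: find(3) -> no change; set of 3 is {3}
Step 15: union(1, 0) -> merged; set of 1 now {0, 1, 5, 6, 7}
Step 16: union(6, 5) -> already same set; set of 6 now {0, 1, 5, 6, 7}
Step 17: find(6) -> no change; set of 6 is {0, 1, 5, 6, 7}
Component of 0: {0, 1, 5, 6, 7}

Answer: 0, 1, 5, 6, 7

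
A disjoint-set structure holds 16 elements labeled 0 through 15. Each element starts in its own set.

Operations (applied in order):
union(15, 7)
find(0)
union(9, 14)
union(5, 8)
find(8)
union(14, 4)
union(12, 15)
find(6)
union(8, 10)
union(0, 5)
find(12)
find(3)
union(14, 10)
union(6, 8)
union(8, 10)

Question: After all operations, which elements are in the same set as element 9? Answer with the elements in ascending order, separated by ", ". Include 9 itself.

Step 1: union(15, 7) -> merged; set of 15 now {7, 15}
Step 2: find(0) -> no change; set of 0 is {0}
Step 3: union(9, 14) -> merged; set of 9 now {9, 14}
Step 4: union(5, 8) -> merged; set of 5 now {5, 8}
Step 5: find(8) -> no change; set of 8 is {5, 8}
Step 6: union(14, 4) -> merged; set of 14 now {4, 9, 14}
Step 7: union(12, 15) -> merged; set of 12 now {7, 12, 15}
Step 8: find(6) -> no change; set of 6 is {6}
Step 9: union(8, 10) -> merged; set of 8 now {5, 8, 10}
Step 10: union(0, 5) -> merged; set of 0 now {0, 5, 8, 10}
Step 11: find(12) -> no change; set of 12 is {7, 12, 15}
Step 12: find(3) -> no change; set of 3 is {3}
Step 13: union(14, 10) -> merged; set of 14 now {0, 4, 5, 8, 9, 10, 14}
Step 14: union(6, 8) -> merged; set of 6 now {0, 4, 5, 6, 8, 9, 10, 14}
Step 15: union(8, 10) -> already same set; set of 8 now {0, 4, 5, 6, 8, 9, 10, 14}
Component of 9: {0, 4, 5, 6, 8, 9, 10, 14}

Answer: 0, 4, 5, 6, 8, 9, 10, 14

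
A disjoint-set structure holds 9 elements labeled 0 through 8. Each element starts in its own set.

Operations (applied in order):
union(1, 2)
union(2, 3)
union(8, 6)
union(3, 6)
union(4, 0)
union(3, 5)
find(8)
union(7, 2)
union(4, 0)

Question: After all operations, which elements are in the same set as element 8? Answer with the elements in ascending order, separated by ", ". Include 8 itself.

Answer: 1, 2, 3, 5, 6, 7, 8

Derivation:
Step 1: union(1, 2) -> merged; set of 1 now {1, 2}
Step 2: union(2, 3) -> merged; set of 2 now {1, 2, 3}
Step 3: union(8, 6) -> merged; set of 8 now {6, 8}
Step 4: union(3, 6) -> merged; set of 3 now {1, 2, 3, 6, 8}
Step 5: union(4, 0) -> merged; set of 4 now {0, 4}
Step 6: union(3, 5) -> merged; set of 3 now {1, 2, 3, 5, 6, 8}
Step 7: find(8) -> no change; set of 8 is {1, 2, 3, 5, 6, 8}
Step 8: union(7, 2) -> merged; set of 7 now {1, 2, 3, 5, 6, 7, 8}
Step 9: union(4, 0) -> already same set; set of 4 now {0, 4}
Component of 8: {1, 2, 3, 5, 6, 7, 8}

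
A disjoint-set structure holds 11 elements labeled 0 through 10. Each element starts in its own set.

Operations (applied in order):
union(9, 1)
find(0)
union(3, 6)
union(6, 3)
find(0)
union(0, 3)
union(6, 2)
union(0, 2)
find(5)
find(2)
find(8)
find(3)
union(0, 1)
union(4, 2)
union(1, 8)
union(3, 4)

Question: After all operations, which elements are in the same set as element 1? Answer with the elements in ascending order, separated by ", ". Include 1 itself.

Answer: 0, 1, 2, 3, 4, 6, 8, 9

Derivation:
Step 1: union(9, 1) -> merged; set of 9 now {1, 9}
Step 2: find(0) -> no change; set of 0 is {0}
Step 3: union(3, 6) -> merged; set of 3 now {3, 6}
Step 4: union(6, 3) -> already same set; set of 6 now {3, 6}
Step 5: find(0) -> no change; set of 0 is {0}
Step 6: union(0, 3) -> merged; set of 0 now {0, 3, 6}
Step 7: union(6, 2) -> merged; set of 6 now {0, 2, 3, 6}
Step 8: union(0, 2) -> already same set; set of 0 now {0, 2, 3, 6}
Step 9: find(5) -> no change; set of 5 is {5}
Step 10: find(2) -> no change; set of 2 is {0, 2, 3, 6}
Step 11: find(8) -> no change; set of 8 is {8}
Step 12: find(3) -> no change; set of 3 is {0, 2, 3, 6}
Step 13: union(0, 1) -> merged; set of 0 now {0, 1, 2, 3, 6, 9}
Step 14: union(4, 2) -> merged; set of 4 now {0, 1, 2, 3, 4, 6, 9}
Step 15: union(1, 8) -> merged; set of 1 now {0, 1, 2, 3, 4, 6, 8, 9}
Step 16: union(3, 4) -> already same set; set of 3 now {0, 1, 2, 3, 4, 6, 8, 9}
Component of 1: {0, 1, 2, 3, 4, 6, 8, 9}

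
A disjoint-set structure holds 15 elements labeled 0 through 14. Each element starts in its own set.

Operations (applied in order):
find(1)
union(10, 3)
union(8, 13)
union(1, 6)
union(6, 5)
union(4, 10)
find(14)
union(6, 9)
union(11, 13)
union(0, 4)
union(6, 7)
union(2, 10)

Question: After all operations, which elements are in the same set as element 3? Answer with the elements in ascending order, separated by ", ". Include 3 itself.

Answer: 0, 2, 3, 4, 10

Derivation:
Step 1: find(1) -> no change; set of 1 is {1}
Step 2: union(10, 3) -> merged; set of 10 now {3, 10}
Step 3: union(8, 13) -> merged; set of 8 now {8, 13}
Step 4: union(1, 6) -> merged; set of 1 now {1, 6}
Step 5: union(6, 5) -> merged; set of 6 now {1, 5, 6}
Step 6: union(4, 10) -> merged; set of 4 now {3, 4, 10}
Step 7: find(14) -> no change; set of 14 is {14}
Step 8: union(6, 9) -> merged; set of 6 now {1, 5, 6, 9}
Step 9: union(11, 13) -> merged; set of 11 now {8, 11, 13}
Step 10: union(0, 4) -> merged; set of 0 now {0, 3, 4, 10}
Step 11: union(6, 7) -> merged; set of 6 now {1, 5, 6, 7, 9}
Step 12: union(2, 10) -> merged; set of 2 now {0, 2, 3, 4, 10}
Component of 3: {0, 2, 3, 4, 10}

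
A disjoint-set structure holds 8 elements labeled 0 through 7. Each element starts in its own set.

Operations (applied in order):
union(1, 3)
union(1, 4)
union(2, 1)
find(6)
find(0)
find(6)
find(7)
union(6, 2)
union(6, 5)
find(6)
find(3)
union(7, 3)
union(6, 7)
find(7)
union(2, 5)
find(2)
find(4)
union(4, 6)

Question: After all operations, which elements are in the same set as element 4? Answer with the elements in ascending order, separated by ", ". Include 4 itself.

Step 1: union(1, 3) -> merged; set of 1 now {1, 3}
Step 2: union(1, 4) -> merged; set of 1 now {1, 3, 4}
Step 3: union(2, 1) -> merged; set of 2 now {1, 2, 3, 4}
Step 4: find(6) -> no change; set of 6 is {6}
Step 5: find(0) -> no change; set of 0 is {0}
Step 6: find(6) -> no change; set of 6 is {6}
Step 7: find(7) -> no change; set of 7 is {7}
Step 8: union(6, 2) -> merged; set of 6 now {1, 2, 3, 4, 6}
Step 9: union(6, 5) -> merged; set of 6 now {1, 2, 3, 4, 5, 6}
Step 10: find(6) -> no change; set of 6 is {1, 2, 3, 4, 5, 6}
Step 11: find(3) -> no change; set of 3 is {1, 2, 3, 4, 5, 6}
Step 12: union(7, 3) -> merged; set of 7 now {1, 2, 3, 4, 5, 6, 7}
Step 13: union(6, 7) -> already same set; set of 6 now {1, 2, 3, 4, 5, 6, 7}
Step 14: find(7) -> no change; set of 7 is {1, 2, 3, 4, 5, 6, 7}
Step 15: union(2, 5) -> already same set; set of 2 now {1, 2, 3, 4, 5, 6, 7}
Step 16: find(2) -> no change; set of 2 is {1, 2, 3, 4, 5, 6, 7}
Step 17: find(4) -> no change; set of 4 is {1, 2, 3, 4, 5, 6, 7}
Step 18: union(4, 6) -> already same set; set of 4 now {1, 2, 3, 4, 5, 6, 7}
Component of 4: {1, 2, 3, 4, 5, 6, 7}

Answer: 1, 2, 3, 4, 5, 6, 7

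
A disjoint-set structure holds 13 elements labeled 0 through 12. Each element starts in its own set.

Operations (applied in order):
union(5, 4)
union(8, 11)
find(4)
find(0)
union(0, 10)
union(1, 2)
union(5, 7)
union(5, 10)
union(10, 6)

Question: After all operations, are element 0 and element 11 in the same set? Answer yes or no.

Answer: no

Derivation:
Step 1: union(5, 4) -> merged; set of 5 now {4, 5}
Step 2: union(8, 11) -> merged; set of 8 now {8, 11}
Step 3: find(4) -> no change; set of 4 is {4, 5}
Step 4: find(0) -> no change; set of 0 is {0}
Step 5: union(0, 10) -> merged; set of 0 now {0, 10}
Step 6: union(1, 2) -> merged; set of 1 now {1, 2}
Step 7: union(5, 7) -> merged; set of 5 now {4, 5, 7}
Step 8: union(5, 10) -> merged; set of 5 now {0, 4, 5, 7, 10}
Step 9: union(10, 6) -> merged; set of 10 now {0, 4, 5, 6, 7, 10}
Set of 0: {0, 4, 5, 6, 7, 10}; 11 is not a member.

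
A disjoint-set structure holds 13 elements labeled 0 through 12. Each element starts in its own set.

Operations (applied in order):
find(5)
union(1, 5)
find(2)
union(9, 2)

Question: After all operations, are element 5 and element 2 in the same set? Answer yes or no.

Answer: no

Derivation:
Step 1: find(5) -> no change; set of 5 is {5}
Step 2: union(1, 5) -> merged; set of 1 now {1, 5}
Step 3: find(2) -> no change; set of 2 is {2}
Step 4: union(9, 2) -> merged; set of 9 now {2, 9}
Set of 5: {1, 5}; 2 is not a member.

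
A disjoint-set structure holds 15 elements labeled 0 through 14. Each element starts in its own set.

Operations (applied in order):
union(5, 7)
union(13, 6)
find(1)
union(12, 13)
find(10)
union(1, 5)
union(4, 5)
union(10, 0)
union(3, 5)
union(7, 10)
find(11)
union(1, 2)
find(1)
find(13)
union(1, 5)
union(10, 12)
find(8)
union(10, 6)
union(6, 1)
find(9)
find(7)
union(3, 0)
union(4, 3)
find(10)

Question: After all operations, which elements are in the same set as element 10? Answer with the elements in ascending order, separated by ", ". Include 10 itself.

Answer: 0, 1, 2, 3, 4, 5, 6, 7, 10, 12, 13

Derivation:
Step 1: union(5, 7) -> merged; set of 5 now {5, 7}
Step 2: union(13, 6) -> merged; set of 13 now {6, 13}
Step 3: find(1) -> no change; set of 1 is {1}
Step 4: union(12, 13) -> merged; set of 12 now {6, 12, 13}
Step 5: find(10) -> no change; set of 10 is {10}
Step 6: union(1, 5) -> merged; set of 1 now {1, 5, 7}
Step 7: union(4, 5) -> merged; set of 4 now {1, 4, 5, 7}
Step 8: union(10, 0) -> merged; set of 10 now {0, 10}
Step 9: union(3, 5) -> merged; set of 3 now {1, 3, 4, 5, 7}
Step 10: union(7, 10) -> merged; set of 7 now {0, 1, 3, 4, 5, 7, 10}
Step 11: find(11) -> no change; set of 11 is {11}
Step 12: union(1, 2) -> merged; set of 1 now {0, 1, 2, 3, 4, 5, 7, 10}
Step 13: find(1) -> no change; set of 1 is {0, 1, 2, 3, 4, 5, 7, 10}
Step 14: find(13) -> no change; set of 13 is {6, 12, 13}
Step 15: union(1, 5) -> already same set; set of 1 now {0, 1, 2, 3, 4, 5, 7, 10}
Step 16: union(10, 12) -> merged; set of 10 now {0, 1, 2, 3, 4, 5, 6, 7, 10, 12, 13}
Step 17: find(8) -> no change; set of 8 is {8}
Step 18: union(10, 6) -> already same set; set of 10 now {0, 1, 2, 3, 4, 5, 6, 7, 10, 12, 13}
Step 19: union(6, 1) -> already same set; set of 6 now {0, 1, 2, 3, 4, 5, 6, 7, 10, 12, 13}
Step 20: find(9) -> no change; set of 9 is {9}
Step 21: find(7) -> no change; set of 7 is {0, 1, 2, 3, 4, 5, 6, 7, 10, 12, 13}
Step 22: union(3, 0) -> already same set; set of 3 now {0, 1, 2, 3, 4, 5, 6, 7, 10, 12, 13}
Step 23: union(4, 3) -> already same set; set of 4 now {0, 1, 2, 3, 4, 5, 6, 7, 10, 12, 13}
Step 24: find(10) -> no change; set of 10 is {0, 1, 2, 3, 4, 5, 6, 7, 10, 12, 13}
Component of 10: {0, 1, 2, 3, 4, 5, 6, 7, 10, 12, 13}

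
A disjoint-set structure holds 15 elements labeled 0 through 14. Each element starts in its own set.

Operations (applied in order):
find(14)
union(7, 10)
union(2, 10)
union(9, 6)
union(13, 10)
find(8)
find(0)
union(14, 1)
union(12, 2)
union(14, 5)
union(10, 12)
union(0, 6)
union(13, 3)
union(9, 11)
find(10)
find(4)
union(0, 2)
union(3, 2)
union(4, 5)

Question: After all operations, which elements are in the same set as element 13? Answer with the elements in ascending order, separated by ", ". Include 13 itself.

Answer: 0, 2, 3, 6, 7, 9, 10, 11, 12, 13

Derivation:
Step 1: find(14) -> no change; set of 14 is {14}
Step 2: union(7, 10) -> merged; set of 7 now {7, 10}
Step 3: union(2, 10) -> merged; set of 2 now {2, 7, 10}
Step 4: union(9, 6) -> merged; set of 9 now {6, 9}
Step 5: union(13, 10) -> merged; set of 13 now {2, 7, 10, 13}
Step 6: find(8) -> no change; set of 8 is {8}
Step 7: find(0) -> no change; set of 0 is {0}
Step 8: union(14, 1) -> merged; set of 14 now {1, 14}
Step 9: union(12, 2) -> merged; set of 12 now {2, 7, 10, 12, 13}
Step 10: union(14, 5) -> merged; set of 14 now {1, 5, 14}
Step 11: union(10, 12) -> already same set; set of 10 now {2, 7, 10, 12, 13}
Step 12: union(0, 6) -> merged; set of 0 now {0, 6, 9}
Step 13: union(13, 3) -> merged; set of 13 now {2, 3, 7, 10, 12, 13}
Step 14: union(9, 11) -> merged; set of 9 now {0, 6, 9, 11}
Step 15: find(10) -> no change; set of 10 is {2, 3, 7, 10, 12, 13}
Step 16: find(4) -> no change; set of 4 is {4}
Step 17: union(0, 2) -> merged; set of 0 now {0, 2, 3, 6, 7, 9, 10, 11, 12, 13}
Step 18: union(3, 2) -> already same set; set of 3 now {0, 2, 3, 6, 7, 9, 10, 11, 12, 13}
Step 19: union(4, 5) -> merged; set of 4 now {1, 4, 5, 14}
Component of 13: {0, 2, 3, 6, 7, 9, 10, 11, 12, 13}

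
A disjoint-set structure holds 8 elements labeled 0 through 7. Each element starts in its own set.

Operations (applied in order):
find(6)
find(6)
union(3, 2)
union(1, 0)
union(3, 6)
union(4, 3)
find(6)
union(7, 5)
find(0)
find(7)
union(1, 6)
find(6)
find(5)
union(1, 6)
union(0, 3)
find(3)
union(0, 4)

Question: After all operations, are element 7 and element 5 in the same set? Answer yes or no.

Answer: yes

Derivation:
Step 1: find(6) -> no change; set of 6 is {6}
Step 2: find(6) -> no change; set of 6 is {6}
Step 3: union(3, 2) -> merged; set of 3 now {2, 3}
Step 4: union(1, 0) -> merged; set of 1 now {0, 1}
Step 5: union(3, 6) -> merged; set of 3 now {2, 3, 6}
Step 6: union(4, 3) -> merged; set of 4 now {2, 3, 4, 6}
Step 7: find(6) -> no change; set of 6 is {2, 3, 4, 6}
Step 8: union(7, 5) -> merged; set of 7 now {5, 7}
Step 9: find(0) -> no change; set of 0 is {0, 1}
Step 10: find(7) -> no change; set of 7 is {5, 7}
Step 11: union(1, 6) -> merged; set of 1 now {0, 1, 2, 3, 4, 6}
Step 12: find(6) -> no change; set of 6 is {0, 1, 2, 3, 4, 6}
Step 13: find(5) -> no change; set of 5 is {5, 7}
Step 14: union(1, 6) -> already same set; set of 1 now {0, 1, 2, 3, 4, 6}
Step 15: union(0, 3) -> already same set; set of 0 now {0, 1, 2, 3, 4, 6}
Step 16: find(3) -> no change; set of 3 is {0, 1, 2, 3, 4, 6}
Step 17: union(0, 4) -> already same set; set of 0 now {0, 1, 2, 3, 4, 6}
Set of 7: {5, 7}; 5 is a member.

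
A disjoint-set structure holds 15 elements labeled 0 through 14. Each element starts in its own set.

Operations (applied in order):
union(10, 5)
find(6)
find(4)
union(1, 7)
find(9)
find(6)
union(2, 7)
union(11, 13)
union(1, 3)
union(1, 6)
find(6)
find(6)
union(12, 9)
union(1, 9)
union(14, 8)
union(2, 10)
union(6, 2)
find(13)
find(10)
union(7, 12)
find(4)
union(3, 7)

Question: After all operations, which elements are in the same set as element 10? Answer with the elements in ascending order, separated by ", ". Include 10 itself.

Step 1: union(10, 5) -> merged; set of 10 now {5, 10}
Step 2: find(6) -> no change; set of 6 is {6}
Step 3: find(4) -> no change; set of 4 is {4}
Step 4: union(1, 7) -> merged; set of 1 now {1, 7}
Step 5: find(9) -> no change; set of 9 is {9}
Step 6: find(6) -> no change; set of 6 is {6}
Step 7: union(2, 7) -> merged; set of 2 now {1, 2, 7}
Step 8: union(11, 13) -> merged; set of 11 now {11, 13}
Step 9: union(1, 3) -> merged; set of 1 now {1, 2, 3, 7}
Step 10: union(1, 6) -> merged; set of 1 now {1, 2, 3, 6, 7}
Step 11: find(6) -> no change; set of 6 is {1, 2, 3, 6, 7}
Step 12: find(6) -> no change; set of 6 is {1, 2, 3, 6, 7}
Step 13: union(12, 9) -> merged; set of 12 now {9, 12}
Step 14: union(1, 9) -> merged; set of 1 now {1, 2, 3, 6, 7, 9, 12}
Step 15: union(14, 8) -> merged; set of 14 now {8, 14}
Step 16: union(2, 10) -> merged; set of 2 now {1, 2, 3, 5, 6, 7, 9, 10, 12}
Step 17: union(6, 2) -> already same set; set of 6 now {1, 2, 3, 5, 6, 7, 9, 10, 12}
Step 18: find(13) -> no change; set of 13 is {11, 13}
Step 19: find(10) -> no change; set of 10 is {1, 2, 3, 5, 6, 7, 9, 10, 12}
Step 20: union(7, 12) -> already same set; set of 7 now {1, 2, 3, 5, 6, 7, 9, 10, 12}
Step 21: find(4) -> no change; set of 4 is {4}
Step 22: union(3, 7) -> already same set; set of 3 now {1, 2, 3, 5, 6, 7, 9, 10, 12}
Component of 10: {1, 2, 3, 5, 6, 7, 9, 10, 12}

Answer: 1, 2, 3, 5, 6, 7, 9, 10, 12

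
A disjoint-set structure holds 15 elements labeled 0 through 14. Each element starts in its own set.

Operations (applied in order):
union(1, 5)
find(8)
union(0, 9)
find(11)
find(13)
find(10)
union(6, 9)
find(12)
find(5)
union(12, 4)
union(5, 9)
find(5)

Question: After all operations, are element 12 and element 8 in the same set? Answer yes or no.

Answer: no

Derivation:
Step 1: union(1, 5) -> merged; set of 1 now {1, 5}
Step 2: find(8) -> no change; set of 8 is {8}
Step 3: union(0, 9) -> merged; set of 0 now {0, 9}
Step 4: find(11) -> no change; set of 11 is {11}
Step 5: find(13) -> no change; set of 13 is {13}
Step 6: find(10) -> no change; set of 10 is {10}
Step 7: union(6, 9) -> merged; set of 6 now {0, 6, 9}
Step 8: find(12) -> no change; set of 12 is {12}
Step 9: find(5) -> no change; set of 5 is {1, 5}
Step 10: union(12, 4) -> merged; set of 12 now {4, 12}
Step 11: union(5, 9) -> merged; set of 5 now {0, 1, 5, 6, 9}
Step 12: find(5) -> no change; set of 5 is {0, 1, 5, 6, 9}
Set of 12: {4, 12}; 8 is not a member.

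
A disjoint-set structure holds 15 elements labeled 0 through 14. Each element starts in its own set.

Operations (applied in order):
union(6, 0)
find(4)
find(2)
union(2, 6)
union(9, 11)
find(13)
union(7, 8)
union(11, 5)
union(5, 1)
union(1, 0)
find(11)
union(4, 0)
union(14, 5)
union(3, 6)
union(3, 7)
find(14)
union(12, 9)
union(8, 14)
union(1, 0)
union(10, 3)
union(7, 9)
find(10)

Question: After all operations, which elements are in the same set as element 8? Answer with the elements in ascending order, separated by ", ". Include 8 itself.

Step 1: union(6, 0) -> merged; set of 6 now {0, 6}
Step 2: find(4) -> no change; set of 4 is {4}
Step 3: find(2) -> no change; set of 2 is {2}
Step 4: union(2, 6) -> merged; set of 2 now {0, 2, 6}
Step 5: union(9, 11) -> merged; set of 9 now {9, 11}
Step 6: find(13) -> no change; set of 13 is {13}
Step 7: union(7, 8) -> merged; set of 7 now {7, 8}
Step 8: union(11, 5) -> merged; set of 11 now {5, 9, 11}
Step 9: union(5, 1) -> merged; set of 5 now {1, 5, 9, 11}
Step 10: union(1, 0) -> merged; set of 1 now {0, 1, 2, 5, 6, 9, 11}
Step 11: find(11) -> no change; set of 11 is {0, 1, 2, 5, 6, 9, 11}
Step 12: union(4, 0) -> merged; set of 4 now {0, 1, 2, 4, 5, 6, 9, 11}
Step 13: union(14, 5) -> merged; set of 14 now {0, 1, 2, 4, 5, 6, 9, 11, 14}
Step 14: union(3, 6) -> merged; set of 3 now {0, 1, 2, 3, 4, 5, 6, 9, 11, 14}
Step 15: union(3, 7) -> merged; set of 3 now {0, 1, 2, 3, 4, 5, 6, 7, 8, 9, 11, 14}
Step 16: find(14) -> no change; set of 14 is {0, 1, 2, 3, 4, 5, 6, 7, 8, 9, 11, 14}
Step 17: union(12, 9) -> merged; set of 12 now {0, 1, 2, 3, 4, 5, 6, 7, 8, 9, 11, 12, 14}
Step 18: union(8, 14) -> already same set; set of 8 now {0, 1, 2, 3, 4, 5, 6, 7, 8, 9, 11, 12, 14}
Step 19: union(1, 0) -> already same set; set of 1 now {0, 1, 2, 3, 4, 5, 6, 7, 8, 9, 11, 12, 14}
Step 20: union(10, 3) -> merged; set of 10 now {0, 1, 2, 3, 4, 5, 6, 7, 8, 9, 10, 11, 12, 14}
Step 21: union(7, 9) -> already same set; set of 7 now {0, 1, 2, 3, 4, 5, 6, 7, 8, 9, 10, 11, 12, 14}
Step 22: find(10) -> no change; set of 10 is {0, 1, 2, 3, 4, 5, 6, 7, 8, 9, 10, 11, 12, 14}
Component of 8: {0, 1, 2, 3, 4, 5, 6, 7, 8, 9, 10, 11, 12, 14}

Answer: 0, 1, 2, 3, 4, 5, 6, 7, 8, 9, 10, 11, 12, 14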